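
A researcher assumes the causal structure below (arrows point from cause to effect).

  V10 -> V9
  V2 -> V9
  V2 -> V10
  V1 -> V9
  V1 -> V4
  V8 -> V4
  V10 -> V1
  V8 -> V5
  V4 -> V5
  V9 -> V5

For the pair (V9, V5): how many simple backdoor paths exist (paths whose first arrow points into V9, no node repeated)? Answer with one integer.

6

A backdoor path from V9 to V5 is any simple undirected path whose first edge points into V9 (i.e. leaves V9 via a parent).
Parents of V9: {V1, V10, V2}.
Enumerating:
  P1: V9 <- V2 -> V10 -> V1 -> V4 <- V8 -> V5
  P2: V9 <- V2 -> V10 -> V1 -> V4 -> V5
  P3: V9 <- V10 -> V1 -> V4 <- V8 -> V5
  P4: V9 <- V10 -> V1 -> V4 -> V5
  P5: V9 <- V1 -> V4 <- V8 -> V5
  P6: V9 <- V1 -> V4 -> V5
That exhausts the simple backdoor paths. Count: 6.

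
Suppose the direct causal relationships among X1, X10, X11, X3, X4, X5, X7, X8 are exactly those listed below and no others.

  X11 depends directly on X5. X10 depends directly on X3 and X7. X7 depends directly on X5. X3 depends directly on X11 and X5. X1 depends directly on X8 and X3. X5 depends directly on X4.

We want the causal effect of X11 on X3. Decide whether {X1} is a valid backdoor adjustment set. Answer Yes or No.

Backdoor paths from X11 to X3 (paths whose first edge points into X11):
  P1: X11 <- X5 -> X7 -> X10 <- X3
  P2: X11 <- X5 -> X3
Condition 1 (no descendant of X11 in the set): FAILS — X1 is a descendant of X11.
Condition 2 (every backdoor path blocked by {X1}):
  P1: blocked at collider X10 (neither it nor any descendant is in the conditioning set).
  P2: open — no interior node is in the conditioning set.
{X1} does not satisfy the backdoor criterion.

No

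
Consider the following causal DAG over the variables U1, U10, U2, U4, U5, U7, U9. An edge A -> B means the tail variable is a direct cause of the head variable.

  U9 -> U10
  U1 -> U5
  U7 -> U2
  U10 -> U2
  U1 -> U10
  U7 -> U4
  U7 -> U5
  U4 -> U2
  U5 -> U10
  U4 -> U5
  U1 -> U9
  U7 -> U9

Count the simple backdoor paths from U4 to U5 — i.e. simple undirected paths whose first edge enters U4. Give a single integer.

8

A backdoor path from U4 to U5 is any simple undirected path whose first edge points into U4 (i.e. leaves U4 via a parent).
Parents of U4: {U7}.
Enumerating:
  P1: U4 <- U7 -> U9 <- U1 -> U5
  P2: U4 <- U7 -> U9 <- U1 -> U10 <- U5
  P3: U4 <- U7 -> U9 -> U10 <- U1 -> U5
  P4: U4 <- U7 -> U9 -> U10 <- U5
  P5: U4 <- U7 -> U5
  P6: U4 <- U7 -> U2 <- U10 <- U1 -> U5
  P7: U4 <- U7 -> U2 <- U10 <- U9 <- U1 -> U5
  P8: U4 <- U7 -> U2 <- U10 <- U5
That exhausts the simple backdoor paths. Count: 8.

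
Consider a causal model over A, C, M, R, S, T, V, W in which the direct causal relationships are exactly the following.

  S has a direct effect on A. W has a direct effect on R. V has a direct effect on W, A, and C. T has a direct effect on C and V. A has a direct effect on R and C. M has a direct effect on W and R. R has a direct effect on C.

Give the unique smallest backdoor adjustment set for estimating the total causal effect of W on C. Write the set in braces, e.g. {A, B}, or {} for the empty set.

Variables eligible for adjustment (non-descendants of W, excluding W and C): {A, M, S, T, V}.
Backdoor paths from W to C:
  P1: W <- V <- T -> C
  P2: W <- V -> A -> R -> C
  P3: W <- V -> A -> C
  P4: W <- V -> C
  P5: W <- M -> R <- A <- V <- T -> C
  P6: W <- M -> R <- A <- V -> C
  P7: W <- M -> R <- A -> C
  P8: W <- M -> R -> C
The empty set is not sufficient: P1 (W <- V <- T -> C) has no collider blocking it and no conditioned non-collider, so it is open.
Try {M, V}:
  P1: blocked at chain node V ∈ conditioning set.
  P2: blocked at fork node V ∈ conditioning set.
  P3: blocked at fork node V ∈ conditioning set.
  P4: blocked at fork node V ∈ conditioning set.
  P5: blocked at fork node M ∈ conditioning set.
  P6: blocked at fork node M ∈ conditioning set.
  P7: blocked at fork node M ∈ conditioning set.
  P8: blocked at fork node M ∈ conditioning set.
{M, V} contains no descendant of W and blocks every backdoor path.
Every element of {M, V} is needed (dropping M leaves P8 open; dropping V leaves P1 open), so no proper subset is valid.
Among all size-2 subsets of the eligible variables, only {M, V} blocks every backdoor path, so it is the unique smallest valid adjustment set.

{M, V}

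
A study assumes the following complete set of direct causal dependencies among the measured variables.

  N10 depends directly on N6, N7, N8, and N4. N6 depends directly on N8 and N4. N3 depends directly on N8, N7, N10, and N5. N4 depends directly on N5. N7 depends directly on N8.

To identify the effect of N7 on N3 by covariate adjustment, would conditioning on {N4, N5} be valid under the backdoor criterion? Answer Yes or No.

Backdoor paths from N7 to N3 (paths whose first edge points into N7):
  P1: N7 <- N8 -> N6 <- N4 <- N5 -> N3
  P2: N7 <- N8 -> N6 <- N4 -> N10 -> N3
  P3: N7 <- N8 -> N6 -> N10 <- N4 <- N5 -> N3
  P4: N7 <- N8 -> N6 -> N10 -> N3
  P5: N7 <- N8 -> N10 <- N4 <- N5 -> N3
  P6: N7 <- N8 -> N10 <- N6 <- N4 <- N5 -> N3
  P7: N7 <- N8 -> N10 -> N3
  P8: N7 <- N8 -> N3
Condition 1 (no descendant of N7 in the set): holds — descendants of N7 are {N10, N3}; none are in {N4, N5}.
Condition 2 (every backdoor path blocked by {N4, N5}):
  P1: blocked at collider N6 (neither it nor any descendant is in the conditioning set).
  P2: blocked at collider N6 (neither it nor any descendant is in the conditioning set).
  P3: blocked at collider N10 (neither it nor any descendant is in the conditioning set).
  P4: open — no interior node is in the conditioning set.
  P5: blocked at collider N10 (neither it nor any descendant is in the conditioning set).
  P6: blocked at collider N10 (neither it nor any descendant is in the conditioning set).
  P7: open — no interior node is in the conditioning set.
  P8: open — no interior node is in the conditioning set.
{N4, N5} does not satisfy the backdoor criterion.

No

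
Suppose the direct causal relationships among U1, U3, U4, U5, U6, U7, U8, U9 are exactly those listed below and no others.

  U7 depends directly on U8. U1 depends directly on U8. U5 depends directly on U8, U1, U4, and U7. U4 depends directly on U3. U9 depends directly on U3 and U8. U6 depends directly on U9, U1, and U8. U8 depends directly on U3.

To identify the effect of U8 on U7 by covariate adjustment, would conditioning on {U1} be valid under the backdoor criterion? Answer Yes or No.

No

Backdoor paths from U8 to U7 (paths whose first edge points into U8):
  P1: U8 <- U3 -> U4 -> U5 <- U7
  P2: U8 <- U3 -> U9 -> U6 <- U1 -> U5 <- U7
Condition 1 (no descendant of U8 in the set): FAILS — U1 is a descendant of U8.
Condition 2 (every backdoor path blocked by {U1}):
  P1: blocked at collider U5 (neither it nor any descendant is in the conditioning set).
  P2: blocked at collider U6 (neither it nor any descendant is in the conditioning set).
{U1} does not satisfy the backdoor criterion.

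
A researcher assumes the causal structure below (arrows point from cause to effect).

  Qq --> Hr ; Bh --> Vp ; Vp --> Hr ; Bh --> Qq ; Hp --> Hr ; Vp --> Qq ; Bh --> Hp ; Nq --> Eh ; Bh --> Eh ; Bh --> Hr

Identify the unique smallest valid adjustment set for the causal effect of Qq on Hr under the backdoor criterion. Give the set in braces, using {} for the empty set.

{Bh, Vp}

Variables eligible for adjustment (non-descendants of Qq, excluding Qq and Hr): {Bh, Eh, Hp, Nq, Vp}.
Backdoor paths from Qq to Hr:
  P1: Qq <- Bh -> Vp -> Hr
  P2: Qq <- Bh -> Hp -> Hr
  P3: Qq <- Bh -> Hr
  P4: Qq <- Vp <- Bh -> Hp -> Hr
  P5: Qq <- Vp <- Bh -> Hr
  P6: Qq <- Vp -> Hr
The empty set is not sufficient: P1 (Qq <- Bh -> Vp -> Hr) has no collider blocking it and no conditioned non-collider, so it is open.
Try {Bh, Vp}:
  P1: blocked at fork node Bh ∈ conditioning set.
  P2: blocked at fork node Bh ∈ conditioning set.
  P3: blocked at fork node Bh ∈ conditioning set.
  P4: blocked at chain node Vp ∈ conditioning set.
  P5: blocked at chain node Vp ∈ conditioning set.
  P6: blocked at fork node Vp ∈ conditioning set.
{Bh, Vp} contains no descendant of Qq and blocks every backdoor path.
Every element of {Bh, Vp} is needed (dropping Bh leaves P2 open; dropping Vp leaves P6 open), so no proper subset is valid.
Among all size-2 subsets of the eligible variables, only {Bh, Vp} blocks every backdoor path, so it is the unique smallest valid adjustment set.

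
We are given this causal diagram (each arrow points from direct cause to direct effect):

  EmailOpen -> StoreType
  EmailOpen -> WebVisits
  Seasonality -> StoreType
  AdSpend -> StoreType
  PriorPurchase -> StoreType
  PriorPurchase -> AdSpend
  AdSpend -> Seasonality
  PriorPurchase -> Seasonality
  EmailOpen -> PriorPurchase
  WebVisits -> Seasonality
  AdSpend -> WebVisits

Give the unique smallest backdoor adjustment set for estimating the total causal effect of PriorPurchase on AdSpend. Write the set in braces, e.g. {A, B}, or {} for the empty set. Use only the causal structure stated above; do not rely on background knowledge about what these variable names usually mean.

Variables eligible for adjustment (non-descendants of PriorPurchase, excluding PriorPurchase and AdSpend): {EmailOpen}.
Backdoor paths from PriorPurchase to AdSpend:
  P1: PriorPurchase <- EmailOpen -> WebVisits <- AdSpend
  P2: PriorPurchase <- EmailOpen -> WebVisits -> Seasonality <- AdSpend
  P3: PriorPurchase <- EmailOpen -> WebVisits -> Seasonality -> StoreType <- AdSpend
  P4: PriorPurchase <- EmailOpen -> StoreType <- AdSpend
  P5: PriorPurchase <- EmailOpen -> StoreType <- Seasonality <- AdSpend
  P6: PriorPurchase <- EmailOpen -> StoreType <- Seasonality <- WebVisits <- AdSpend
Each backdoor path contains an unconditioned collider, so every path is already blocked with the empty conditioning set:
  P1: blocked at collider WebVisits (neither it nor any descendant is in the conditioning set).
  P2: blocked at collider Seasonality (neither it nor any descendant is in the conditioning set).
  P3: blocked at collider StoreType (neither it nor any descendant is in the conditioning set).
  P4: blocked at collider StoreType (neither it nor any descendant is in the conditioning set).
  P5: blocked at collider StoreType (neither it nor any descendant is in the conditioning set).
  P6: blocked at collider StoreType (neither it nor any descendant is in the conditioning set).
The empty set is therefore the unique smallest valid set.

{}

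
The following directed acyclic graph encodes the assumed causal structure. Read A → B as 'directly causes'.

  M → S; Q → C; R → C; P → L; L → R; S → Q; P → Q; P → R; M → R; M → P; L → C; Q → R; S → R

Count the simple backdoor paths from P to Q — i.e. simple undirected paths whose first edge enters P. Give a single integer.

A backdoor path from P to Q is any simple undirected path whose first edge points into P (i.e. leaves P via a parent).
Parents of P: {M}.
Enumerating:
  P1: P <- M -> S -> Q
  P2: P <- M -> S -> R <- L -> C <- Q
  P3: P <- M -> S -> R <- Q
  P4: P <- M -> S -> R -> C <- Q
  P5: P <- M -> R <- S -> Q
  P6: P <- M -> R <- L -> C <- Q
  P7: P <- M -> R <- Q
  P8: P <- M -> R -> C <- Q
That exhausts the simple backdoor paths. Count: 8.

8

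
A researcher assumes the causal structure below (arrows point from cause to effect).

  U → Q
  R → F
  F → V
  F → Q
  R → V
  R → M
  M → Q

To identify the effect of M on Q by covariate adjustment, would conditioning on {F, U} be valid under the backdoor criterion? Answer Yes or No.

Yes

Backdoor paths from M to Q (paths whose first edge points into M):
  P1: M <- R -> F -> Q
  P2: M <- R -> V <- F -> Q
Condition 1 (no descendant of M in the set): holds — descendants of M are {Q}; none are in {F, U}.
Condition 2 (every backdoor path blocked by {F, U}):
  P1: blocked at chain node F ∈ conditioning set.
  P2: blocked at collider V (neither it nor any descendant is in the conditioning set).
{F, U} satisfies the backdoor criterion.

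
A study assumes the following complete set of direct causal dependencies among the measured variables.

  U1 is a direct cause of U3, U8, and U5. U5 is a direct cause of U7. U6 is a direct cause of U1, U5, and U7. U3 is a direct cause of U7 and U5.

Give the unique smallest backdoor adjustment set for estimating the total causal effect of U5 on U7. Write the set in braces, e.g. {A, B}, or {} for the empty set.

Variables eligible for adjustment (non-descendants of U5, excluding U5 and U7): {U1, U3, U6, U8}.
Backdoor paths from U5 to U7:
  P1: U5 <- U6 -> U1 -> U3 -> U7
  P2: U5 <- U6 -> U7
  P3: U5 <- U1 <- U6 -> U7
  P4: U5 <- U1 -> U3 -> U7
  P5: U5 <- U3 <- U1 <- U6 -> U7
  P6: U5 <- U3 -> U7
The empty set is not sufficient: P1 (U5 <- U6 -> U1 -> U3 -> U7) has no collider blocking it and no conditioned non-collider, so it is open.
Try {U3, U6}:
  P1: blocked at fork node U6 ∈ conditioning set.
  P2: blocked at fork node U6 ∈ conditioning set.
  P3: blocked at fork node U6 ∈ conditioning set.
  P4: blocked at chain node U3 ∈ conditioning set.
  P5: blocked at chain node U3 ∈ conditioning set.
  P6: blocked at fork node U3 ∈ conditioning set.
{U3, U6} contains no descendant of U5 and blocks every backdoor path.
Every element of {U3, U6} is needed (dropping U3 leaves P4 open; dropping U6 leaves P2 open), so no proper subset is valid.
Among all size-2 subsets of the eligible variables, only {U3, U6} blocks every backdoor path, so it is the unique smallest valid adjustment set.

{U3, U6}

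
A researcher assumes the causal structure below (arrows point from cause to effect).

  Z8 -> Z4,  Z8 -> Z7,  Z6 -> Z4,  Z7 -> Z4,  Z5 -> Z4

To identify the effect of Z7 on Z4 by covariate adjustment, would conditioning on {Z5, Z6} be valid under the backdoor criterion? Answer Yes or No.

Backdoor paths from Z7 to Z4 (paths whose first edge points into Z7):
  P1: Z7 <- Z8 -> Z4
Condition 1 (no descendant of Z7 in the set): holds — descendants of Z7 are {Z4}; none are in {Z5, Z6}.
Condition 2 (every backdoor path blocked by {Z5, Z6}):
  P1: open — no interior node is in the conditioning set.
{Z5, Z6} does not satisfy the backdoor criterion.

No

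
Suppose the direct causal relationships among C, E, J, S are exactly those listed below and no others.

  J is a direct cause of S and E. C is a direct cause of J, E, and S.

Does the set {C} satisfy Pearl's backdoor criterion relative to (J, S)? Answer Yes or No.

Yes

Backdoor paths from J to S (paths whose first edge points into J):
  P1: J <- C -> S
Condition 1 (no descendant of J in the set): holds — descendants of J are {E, S}; none are in {C}.
Condition 2 (every backdoor path blocked by {C}):
  P1: blocked at fork node C ∈ conditioning set.
{C} satisfies the backdoor criterion.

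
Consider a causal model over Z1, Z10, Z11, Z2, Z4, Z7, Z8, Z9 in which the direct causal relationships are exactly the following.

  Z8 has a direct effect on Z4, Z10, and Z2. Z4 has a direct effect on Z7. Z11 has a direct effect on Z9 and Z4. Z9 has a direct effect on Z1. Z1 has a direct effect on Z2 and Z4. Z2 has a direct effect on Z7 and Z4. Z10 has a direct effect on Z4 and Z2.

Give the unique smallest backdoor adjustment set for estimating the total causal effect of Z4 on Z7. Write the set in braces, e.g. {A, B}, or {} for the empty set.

{Z2}

Variables eligible for adjustment (non-descendants of Z4, excluding Z4 and Z7): {Z1, Z10, Z11, Z2, Z8, Z9}.
Backdoor paths from Z4 to Z7:
  P1: Z4 <- Z11 -> Z9 -> Z1 -> Z2 -> Z7
  P2: Z4 <- Z8 -> Z10 -> Z2 -> Z7
  P3: Z4 <- Z8 -> Z2 -> Z7
  P4: Z4 <- Z10 <- Z8 -> Z2 -> Z7
  P5: Z4 <- Z10 -> Z2 -> Z7
  P6: Z4 <- Z1 -> Z2 -> Z7
  P7: Z4 <- Z2 -> Z7
The empty set is not sufficient: P1 (Z4 <- Z11 -> Z9 -> Z1 -> Z2 -> Z7) has no collider blocking it and no conditioned non-collider, so it is open.
Try {Z2}:
  P1: blocked at chain node Z2 ∈ conditioning set.
  P2: blocked at chain node Z2 ∈ conditioning set.
  P3: blocked at chain node Z2 ∈ conditioning set.
  P4: blocked at chain node Z2 ∈ conditioning set.
  P5: blocked at chain node Z2 ∈ conditioning set.
  P6: blocked at chain node Z2 ∈ conditioning set.
  P7: blocked at fork node Z2 ∈ conditioning set.
{Z2} contains no descendant of Z4 and blocks every backdoor path.
No other singleton works — e.g. {Z11} leaves P2 open — so {Z2} is the unique smallest valid adjustment set.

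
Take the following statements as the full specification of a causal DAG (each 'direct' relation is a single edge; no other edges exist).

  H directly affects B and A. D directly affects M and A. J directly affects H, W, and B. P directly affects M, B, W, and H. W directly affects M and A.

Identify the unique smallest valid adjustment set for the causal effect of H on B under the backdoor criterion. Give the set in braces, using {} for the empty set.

Variables eligible for adjustment (non-descendants of H, excluding H and B): {D, J, M, P, W}.
Backdoor paths from H to B:
  P1: H <- J -> W <- P -> B
  P2: H <- J -> W -> M <- P -> B
  P3: H <- J -> W -> A <- D -> M <- P -> B
  P4: H <- J -> B
  P5: H <- P -> W <- J -> B
  P6: H <- P -> M <- W <- J -> B
  P7: H <- P -> M <- D -> A <- W <- J -> B
  P8: H <- P -> B
The empty set is not sufficient: P4 (H <- J -> B) has no collider blocking it and no conditioned non-collider, so it is open.
Try {J, P}:
  P1: blocked at fork node J ∈ conditioning set.
  P2: blocked at fork node J ∈ conditioning set.
  P3: blocked at fork node J ∈ conditioning set.
  P4: blocked at fork node J ∈ conditioning set.
  P5: blocked at fork node P ∈ conditioning set.
  P6: blocked at fork node P ∈ conditioning set.
  P7: blocked at fork node P ∈ conditioning set.
  P8: blocked at fork node P ∈ conditioning set.
{J, P} contains no descendant of H and blocks every backdoor path.
Every element of {J, P} is needed (dropping J leaves P4 open; dropping P leaves P8 open), so no proper subset is valid.
Among all size-2 subsets of the eligible variables, only {J, P} blocks every backdoor path, so it is the unique smallest valid adjustment set.

{J, P}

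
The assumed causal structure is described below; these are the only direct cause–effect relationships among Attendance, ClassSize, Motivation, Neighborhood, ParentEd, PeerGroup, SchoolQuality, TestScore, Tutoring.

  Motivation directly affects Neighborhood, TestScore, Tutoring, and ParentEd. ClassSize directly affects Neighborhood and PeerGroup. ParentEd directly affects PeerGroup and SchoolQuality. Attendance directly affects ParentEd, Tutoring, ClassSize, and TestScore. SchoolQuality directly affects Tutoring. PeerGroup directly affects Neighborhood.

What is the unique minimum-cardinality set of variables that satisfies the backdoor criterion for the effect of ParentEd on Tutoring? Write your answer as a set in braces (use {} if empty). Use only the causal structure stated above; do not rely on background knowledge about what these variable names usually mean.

{Attendance, Motivation}

Variables eligible for adjustment (non-descendants of ParentEd, excluding ParentEd and Tutoring): {Attendance, ClassSize, Motivation, TestScore}.
Backdoor paths from ParentEd to Tutoring:
  P1: ParentEd <- Attendance -> ClassSize -> PeerGroup -> Neighborhood <- Motivation -> Tutoring
  P2: ParentEd <- Attendance -> ClassSize -> Neighborhood <- Motivation -> Tutoring
  P3: ParentEd <- Attendance -> TestScore <- Motivation -> Tutoring
  P4: ParentEd <- Attendance -> Tutoring
  P5: ParentEd <- Motivation -> TestScore <- Attendance -> Tutoring
  P6: ParentEd <- Motivation -> Tutoring
  P7: ParentEd <- Motivation -> Neighborhood <- ClassSize <- Attendance -> Tutoring
  P8: ParentEd <- Motivation -> Neighborhood <- PeerGroup <- ClassSize <- Attendance -> Tutoring
The empty set is not sufficient: P4 (ParentEd <- Attendance -> Tutoring) has no collider blocking it and no conditioned non-collider, so it is open.
Try {Attendance, Motivation}:
  P1: blocked at fork node Attendance ∈ conditioning set.
  P2: blocked at fork node Attendance ∈ conditioning set.
  P3: blocked at fork node Attendance ∈ conditioning set.
  P4: blocked at fork node Attendance ∈ conditioning set.
  P5: blocked at fork node Motivation ∈ conditioning set.
  P6: blocked at fork node Motivation ∈ conditioning set.
  P7: blocked at fork node Motivation ∈ conditioning set.
  P8: blocked at fork node Motivation ∈ conditioning set.
{Attendance, Motivation} contains no descendant of ParentEd and blocks every backdoor path.
Every element of {Attendance, Motivation} is needed (dropping Attendance leaves P4 open; dropping Motivation leaves P6 open), so no proper subset is valid.
Among all size-2 subsets of the eligible variables, only {Attendance, Motivation} blocks every backdoor path, so it is the unique smallest valid adjustment set.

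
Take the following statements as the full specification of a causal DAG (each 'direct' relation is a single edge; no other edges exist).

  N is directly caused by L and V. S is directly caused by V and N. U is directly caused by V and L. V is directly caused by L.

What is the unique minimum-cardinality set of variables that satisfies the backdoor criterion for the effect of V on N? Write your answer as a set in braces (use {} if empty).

Variables eligible for adjustment (non-descendants of V, excluding V and N): {L}.
Backdoor paths from V to N:
  P1: V <- L -> N
The empty set is not sufficient: P1 (V <- L -> N) has no collider blocking it and no conditioned non-collider, so it is open.
Try {L}:
  P1: blocked at fork node L ∈ conditioning set.
{L} contains no descendant of V and blocks every backdoor path.
{L} is the unique smallest valid adjustment set.

{L}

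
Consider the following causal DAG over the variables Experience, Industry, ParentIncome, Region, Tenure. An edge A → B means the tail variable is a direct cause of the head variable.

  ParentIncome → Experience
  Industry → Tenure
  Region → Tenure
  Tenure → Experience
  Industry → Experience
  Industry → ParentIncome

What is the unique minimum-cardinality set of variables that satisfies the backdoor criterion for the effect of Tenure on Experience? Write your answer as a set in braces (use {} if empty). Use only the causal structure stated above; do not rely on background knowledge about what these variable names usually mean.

Variables eligible for adjustment (non-descendants of Tenure, excluding Tenure and Experience): {Industry, ParentIncome, Region}.
Backdoor paths from Tenure to Experience:
  P1: Tenure <- Industry -> ParentIncome -> Experience
  P2: Tenure <- Industry -> Experience
The empty set is not sufficient: P1 (Tenure <- Industry -> ParentIncome -> Experience) has no collider blocking it and no conditioned non-collider, so it is open.
Try {Industry}:
  P1: blocked at fork node Industry ∈ conditioning set.
  P2: blocked at fork node Industry ∈ conditioning set.
{Industry} contains no descendant of Tenure and blocks every backdoor path.
No other singleton works — e.g. {Region} leaves P1 open — so {Industry} is the unique smallest valid adjustment set.

{Industry}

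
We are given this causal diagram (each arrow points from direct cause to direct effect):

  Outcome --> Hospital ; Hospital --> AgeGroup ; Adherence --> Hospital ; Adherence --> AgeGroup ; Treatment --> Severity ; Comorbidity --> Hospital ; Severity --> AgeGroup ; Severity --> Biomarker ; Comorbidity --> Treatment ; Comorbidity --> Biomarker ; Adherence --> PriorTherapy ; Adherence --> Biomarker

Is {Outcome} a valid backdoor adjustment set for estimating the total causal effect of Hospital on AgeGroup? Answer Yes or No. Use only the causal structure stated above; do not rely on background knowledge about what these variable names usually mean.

Backdoor paths from Hospital to AgeGroup (paths whose first edge points into Hospital):
  P1: Hospital <- Comorbidity -> Treatment -> Severity -> Biomarker <- Adherence -> AgeGroup
  P2: Hospital <- Comorbidity -> Treatment -> Severity -> AgeGroup
  P3: Hospital <- Comorbidity -> Biomarker <- Adherence -> AgeGroup
  P4: Hospital <- Comorbidity -> Biomarker <- Severity -> AgeGroup
  P5: Hospital <- Adherence -> Biomarker <- Comorbidity -> Treatment -> Severity -> AgeGroup
  P6: Hospital <- Adherence -> Biomarker <- Severity -> AgeGroup
  P7: Hospital <- Adherence -> AgeGroup
Condition 1 (no descendant of Hospital in the set): holds — descendants of Hospital are {AgeGroup}; none are in {Outcome}.
Condition 2 (every backdoor path blocked by {Outcome}):
  P1: blocked at collider Biomarker (neither it nor any descendant is in the conditioning set).
  P2: open — no interior node is in the conditioning set.
  P3: blocked at collider Biomarker (neither it nor any descendant is in the conditioning set).
  P4: blocked at collider Biomarker (neither it nor any descendant is in the conditioning set).
  P5: blocked at collider Biomarker (neither it nor any descendant is in the conditioning set).
  P6: blocked at collider Biomarker (neither it nor any descendant is in the conditioning set).
  P7: open — no interior node is in the conditioning set.
{Outcome} does not satisfy the backdoor criterion.

No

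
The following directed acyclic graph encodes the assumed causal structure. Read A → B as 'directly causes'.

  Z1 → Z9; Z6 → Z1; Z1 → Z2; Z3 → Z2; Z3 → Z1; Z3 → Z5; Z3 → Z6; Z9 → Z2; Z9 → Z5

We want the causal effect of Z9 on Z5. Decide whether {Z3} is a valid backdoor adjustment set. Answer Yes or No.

Yes

Backdoor paths from Z9 to Z5 (paths whose first edge points into Z9):
  P1: Z9 <- Z1 <- Z3 -> Z5
  P2: Z9 <- Z1 <- Z6 <- Z3 -> Z5
  P3: Z9 <- Z1 -> Z2 <- Z3 -> Z5
Condition 1 (no descendant of Z9 in the set): holds — descendants of Z9 are {Z2, Z5}; none are in {Z3}.
Condition 2 (every backdoor path blocked by {Z3}):
  P1: blocked at fork node Z3 ∈ conditioning set.
  P2: blocked at fork node Z3 ∈ conditioning set.
  P3: blocked at collider Z2 (neither it nor any descendant is in the conditioning set).
{Z3} satisfies the backdoor criterion.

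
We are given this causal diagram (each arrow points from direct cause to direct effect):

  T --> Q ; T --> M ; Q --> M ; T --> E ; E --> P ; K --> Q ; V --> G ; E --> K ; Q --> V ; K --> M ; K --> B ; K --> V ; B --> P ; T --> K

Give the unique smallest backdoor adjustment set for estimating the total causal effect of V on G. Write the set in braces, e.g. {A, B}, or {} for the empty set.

Variables eligible for adjustment (non-descendants of V, excluding V and G): {B, E, K, M, P, Q, T}.
Backdoor paths from V to G:
  (none)
With no backdoor paths the empty set already satisfies the criterion, and it is trivially minimal.

{}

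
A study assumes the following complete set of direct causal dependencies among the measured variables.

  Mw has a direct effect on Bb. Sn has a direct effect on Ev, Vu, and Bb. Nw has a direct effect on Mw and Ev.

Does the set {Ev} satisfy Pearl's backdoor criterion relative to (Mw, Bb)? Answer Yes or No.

No

Backdoor paths from Mw to Bb (paths whose first edge points into Mw):
  P1: Mw <- Nw -> Ev <- Sn -> Bb
Condition 1 (no descendant of Mw in the set): holds — descendants of Mw are {Bb}; none are in {Ev}.
Condition 2 (every backdoor path blocked by {Ev}):
  P1: open — collider(s) Ev are conditioned on (or have a conditioned descendant) and no non-collider on the path is in the set.
{Ev} does not satisfy the backdoor criterion.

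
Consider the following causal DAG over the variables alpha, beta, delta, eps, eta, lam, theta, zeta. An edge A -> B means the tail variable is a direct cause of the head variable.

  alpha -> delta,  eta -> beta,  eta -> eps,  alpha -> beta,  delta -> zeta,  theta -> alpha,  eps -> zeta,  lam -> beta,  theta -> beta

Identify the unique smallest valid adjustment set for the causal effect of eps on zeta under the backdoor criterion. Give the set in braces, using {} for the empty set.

Variables eligible for adjustment (non-descendants of eps, excluding eps and zeta): {alpha, beta, delta, eta, lam, theta}.
Backdoor paths from eps to zeta:
  P1: eps <- eta -> beta <- theta -> alpha -> delta -> zeta
  P2: eps <- eta -> beta <- alpha -> delta -> zeta
Each backdoor path contains an unconditioned collider, so every path is already blocked with the empty conditioning set:
  P1: blocked at collider beta (neither it nor any descendant is in the conditioning set).
  P2: blocked at collider beta (neither it nor any descendant is in the conditioning set).
The empty set is therefore the unique smallest valid set.

{}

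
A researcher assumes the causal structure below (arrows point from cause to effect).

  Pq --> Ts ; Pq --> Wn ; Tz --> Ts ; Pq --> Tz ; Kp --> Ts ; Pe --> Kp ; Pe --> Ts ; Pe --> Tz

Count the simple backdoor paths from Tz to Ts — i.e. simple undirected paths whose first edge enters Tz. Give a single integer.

A backdoor path from Tz to Ts is any simple undirected path whose first edge points into Tz (i.e. leaves Tz via a parent).
Parents of Tz: {Pe, Pq}.
Enumerating:
  P1: Tz <- Pq -> Ts
  P2: Tz <- Pe -> Kp -> Ts
  P3: Tz <- Pe -> Ts
That exhausts the simple backdoor paths. Count: 3.

3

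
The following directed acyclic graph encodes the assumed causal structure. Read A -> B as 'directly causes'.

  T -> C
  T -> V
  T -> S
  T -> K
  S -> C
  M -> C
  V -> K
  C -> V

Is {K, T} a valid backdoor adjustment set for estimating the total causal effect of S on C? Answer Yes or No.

No

Backdoor paths from S to C (paths whose first edge points into S):
  P1: S <- T -> C
  P2: S <- T -> V <- C
  P3: S <- T -> K <- V <- C
Condition 1 (no descendant of S in the set): FAILS — K is a descendant of S.
Condition 2 (every backdoor path blocked by {K, T}):
  P1: blocked at fork node T ∈ conditioning set.
  P2: blocked at fork node T ∈ conditioning set.
  P3: blocked at fork node T ∈ conditioning set.
{K, T} does not satisfy the backdoor criterion.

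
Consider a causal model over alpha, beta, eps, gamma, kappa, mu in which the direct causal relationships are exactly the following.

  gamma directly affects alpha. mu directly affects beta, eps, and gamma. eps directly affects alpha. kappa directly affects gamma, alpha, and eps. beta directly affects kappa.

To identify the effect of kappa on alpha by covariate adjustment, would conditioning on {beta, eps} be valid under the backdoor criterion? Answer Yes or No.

No

Backdoor paths from kappa to alpha (paths whose first edge points into kappa):
  P1: kappa <- beta <- mu -> eps -> alpha
  P2: kappa <- beta <- mu -> gamma -> alpha
Condition 1 (no descendant of kappa in the set): FAILS — eps is a descendant of kappa.
Condition 2 (every backdoor path blocked by {beta, eps}):
  P1: blocked at chain node beta ∈ conditioning set.
  P2: blocked at chain node beta ∈ conditioning set.
{beta, eps} does not satisfy the backdoor criterion.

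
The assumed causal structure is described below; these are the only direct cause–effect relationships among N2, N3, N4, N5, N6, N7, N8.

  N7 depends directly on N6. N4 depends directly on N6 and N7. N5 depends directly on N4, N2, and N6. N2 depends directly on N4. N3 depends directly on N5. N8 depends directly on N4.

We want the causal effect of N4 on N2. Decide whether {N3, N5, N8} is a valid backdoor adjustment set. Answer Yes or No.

No

Backdoor paths from N4 to N2 (paths whose first edge points into N4):
  P1: N4 <- N6 -> N5 <- N2
  P2: N4 <- N7 <- N6 -> N5 <- N2
Condition 1 (no descendant of N4 in the set): FAILS — N3, N5, and N8 are descendants of N4.
Condition 2 (every backdoor path blocked by {N3, N5, N8}):
  P1: open — collider(s) N5 are conditioned on (or have a conditioned descendant) and no non-collider on the path is in the set.
  P2: open — collider(s) N5 are conditioned on (or have a conditioned descendant) and no non-collider on the path is in the set.
{N3, N5, N8} does not satisfy the backdoor criterion.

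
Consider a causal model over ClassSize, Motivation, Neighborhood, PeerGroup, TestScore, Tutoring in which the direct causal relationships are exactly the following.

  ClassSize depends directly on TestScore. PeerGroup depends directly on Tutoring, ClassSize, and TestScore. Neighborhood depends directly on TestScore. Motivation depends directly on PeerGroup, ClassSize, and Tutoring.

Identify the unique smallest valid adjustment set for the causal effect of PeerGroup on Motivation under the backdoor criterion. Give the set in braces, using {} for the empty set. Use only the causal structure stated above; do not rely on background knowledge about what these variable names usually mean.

Variables eligible for adjustment (non-descendants of PeerGroup, excluding PeerGroup and Motivation): {ClassSize, Neighborhood, TestScore, Tutoring}.
Backdoor paths from PeerGroup to Motivation:
  P1: PeerGroup <- TestScore -> ClassSize -> Motivation
  P2: PeerGroup <- ClassSize -> Motivation
  P3: PeerGroup <- Tutoring -> Motivation
The empty set is not sufficient: P1 (PeerGroup <- TestScore -> ClassSize -> Motivation) has no collider blocking it and no conditioned non-collider, so it is open.
Try {ClassSize, Tutoring}:
  P1: blocked at chain node ClassSize ∈ conditioning set.
  P2: blocked at fork node ClassSize ∈ conditioning set.
  P3: blocked at fork node Tutoring ∈ conditioning set.
{ClassSize, Tutoring} contains no descendant of PeerGroup and blocks every backdoor path.
Every element of {ClassSize, Tutoring} is needed (dropping ClassSize leaves P1 open; dropping Tutoring leaves P3 open), so no proper subset is valid.
Among all size-2 subsets of the eligible variables, only {ClassSize, Tutoring} blocks every backdoor path, so it is the unique smallest valid adjustment set.

{ClassSize, Tutoring}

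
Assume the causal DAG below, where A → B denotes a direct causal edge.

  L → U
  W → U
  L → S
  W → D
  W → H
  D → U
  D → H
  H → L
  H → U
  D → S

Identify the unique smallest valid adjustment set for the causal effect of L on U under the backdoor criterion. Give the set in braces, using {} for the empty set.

Variables eligible for adjustment (non-descendants of L, excluding L and U): {D, H, W}.
Backdoor paths from L to U:
  P1: L <- H <- W -> D -> U
  P2: L <- H <- W -> U
  P3: L <- H <- D <- W -> U
  P4: L <- H <- D -> U
  P5: L <- H -> U
The empty set is not sufficient: P1 (L <- H <- W -> D -> U) has no collider blocking it and no conditioned non-collider, so it is open.
Try {H}:
  P1: blocked at chain node H ∈ conditioning set.
  P2: blocked at chain node H ∈ conditioning set.
  P3: blocked at chain node H ∈ conditioning set.
  P4: blocked at chain node H ∈ conditioning set.
  P5: blocked at fork node H ∈ conditioning set.
{H} contains no descendant of L and blocks every backdoor path.
No other singleton works — e.g. {W} leaves P4 open — so {H} is the unique smallest valid adjustment set.

{H}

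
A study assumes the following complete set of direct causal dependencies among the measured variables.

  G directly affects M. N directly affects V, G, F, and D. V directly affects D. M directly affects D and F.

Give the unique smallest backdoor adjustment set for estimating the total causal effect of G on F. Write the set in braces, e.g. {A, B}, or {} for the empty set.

Variables eligible for adjustment (non-descendants of G, excluding G and F): {N, V}.
Backdoor paths from G to F:
  P1: G <- N -> F
  P2: G <- N -> V -> D <- M -> F
  P3: G <- N -> D <- M -> F
The empty set is not sufficient: P1 (G <- N -> F) has no collider blocking it and no conditioned non-collider, so it is open.
Try {N}:
  P1: blocked at fork node N ∈ conditioning set.
  P2: blocked at fork node N ∈ conditioning set.
  P3: blocked at fork node N ∈ conditioning set.
{N} contains no descendant of G and blocks every backdoor path.
No other singleton works — e.g. {V} leaves P1 open — so {N} is the unique smallest valid adjustment set.

{N}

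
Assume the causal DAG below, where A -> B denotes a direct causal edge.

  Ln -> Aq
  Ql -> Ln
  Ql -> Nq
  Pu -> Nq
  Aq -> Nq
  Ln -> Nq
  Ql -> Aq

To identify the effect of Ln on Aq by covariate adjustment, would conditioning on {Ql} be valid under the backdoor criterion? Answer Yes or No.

Backdoor paths from Ln to Aq (paths whose first edge points into Ln):
  P1: Ln <- Ql -> Aq
  P2: Ln <- Ql -> Nq <- Aq
Condition 1 (no descendant of Ln in the set): holds — descendants of Ln are {Aq, Nq}; none are in {Ql}.
Condition 2 (every backdoor path blocked by {Ql}):
  P1: blocked at fork node Ql ∈ conditioning set.
  P2: blocked at fork node Ql ∈ conditioning set.
{Ql} satisfies the backdoor criterion.

Yes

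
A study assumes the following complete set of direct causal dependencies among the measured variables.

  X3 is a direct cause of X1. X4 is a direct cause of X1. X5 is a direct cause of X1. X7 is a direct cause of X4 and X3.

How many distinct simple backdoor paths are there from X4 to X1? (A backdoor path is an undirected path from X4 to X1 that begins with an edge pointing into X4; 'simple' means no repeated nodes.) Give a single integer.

1

A backdoor path from X4 to X1 is any simple undirected path whose first edge points into X4 (i.e. leaves X4 via a parent).
Parents of X4: {X7}.
Enumerating:
  P1: X4 <- X7 -> X3 -> X1
That exhausts the simple backdoor paths. Count: 1.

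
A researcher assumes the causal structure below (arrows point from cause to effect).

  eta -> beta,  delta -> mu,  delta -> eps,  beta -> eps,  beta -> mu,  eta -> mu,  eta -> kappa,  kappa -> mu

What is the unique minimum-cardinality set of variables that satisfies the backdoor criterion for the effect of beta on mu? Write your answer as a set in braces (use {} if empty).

Variables eligible for adjustment (non-descendants of beta, excluding beta and mu): {delta, eta, kappa}.
Backdoor paths from beta to mu:
  P1: beta <- eta -> kappa -> mu
  P2: beta <- eta -> mu
The empty set is not sufficient: P1 (beta <- eta -> kappa -> mu) has no collider blocking it and no conditioned non-collider, so it is open.
Try {eta}:
  P1: blocked at fork node eta ∈ conditioning set.
  P2: blocked at fork node eta ∈ conditioning set.
{eta} contains no descendant of beta and blocks every backdoor path.
No other singleton works — e.g. {delta} leaves P1 open — so {eta} is the unique smallest valid adjustment set.

{eta}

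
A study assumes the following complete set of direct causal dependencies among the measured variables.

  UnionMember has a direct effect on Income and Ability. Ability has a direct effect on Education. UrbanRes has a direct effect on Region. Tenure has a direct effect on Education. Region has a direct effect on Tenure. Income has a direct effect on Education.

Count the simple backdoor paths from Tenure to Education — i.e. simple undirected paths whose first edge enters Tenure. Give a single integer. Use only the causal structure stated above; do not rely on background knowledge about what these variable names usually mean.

A backdoor path from Tenure to Education is any simple undirected path whose first edge points into Tenure (i.e. leaves Tenure via a parent).
Parents of Tenure: {Region}.
No simple path from any parent of Tenure reaches Education without revisiting Tenure, so there are no backdoor paths.

0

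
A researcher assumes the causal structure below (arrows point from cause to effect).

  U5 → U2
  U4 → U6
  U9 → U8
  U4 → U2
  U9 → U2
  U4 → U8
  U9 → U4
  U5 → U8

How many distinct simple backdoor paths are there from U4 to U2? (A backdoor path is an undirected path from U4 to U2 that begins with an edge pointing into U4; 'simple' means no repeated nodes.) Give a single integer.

A backdoor path from U4 to U2 is any simple undirected path whose first edge points into U4 (i.e. leaves U4 via a parent).
Parents of U4: {U9}.
Enumerating:
  P1: U4 <- U9 -> U8 <- U5 -> U2
  P2: U4 <- U9 -> U2
That exhausts the simple backdoor paths. Count: 2.

2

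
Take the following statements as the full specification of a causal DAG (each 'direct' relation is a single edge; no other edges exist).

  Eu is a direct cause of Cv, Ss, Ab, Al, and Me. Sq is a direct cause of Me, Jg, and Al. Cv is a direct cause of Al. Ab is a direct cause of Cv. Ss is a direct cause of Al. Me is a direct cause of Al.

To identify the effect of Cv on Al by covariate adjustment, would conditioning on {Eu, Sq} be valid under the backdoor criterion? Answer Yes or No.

Yes

Backdoor paths from Cv to Al (paths whose first edge points into Cv):
  P1: Cv <- Eu -> Me <- Sq -> Al
  P2: Cv <- Eu -> Me -> Al
  P3: Cv <- Eu -> Ss -> Al
  P4: Cv <- Eu -> Al
  P5: Cv <- Ab <- Eu -> Me <- Sq -> Al
  P6: Cv <- Ab <- Eu -> Me -> Al
  P7: Cv <- Ab <- Eu -> Ss -> Al
  P8: Cv <- Ab <- Eu -> Al
Condition 1 (no descendant of Cv in the set): holds — descendants of Cv are {Al}; none are in {Eu, Sq}.
Condition 2 (every backdoor path blocked by {Eu, Sq}):
  P1: blocked at fork node Eu ∈ conditioning set.
  P2: blocked at fork node Eu ∈ conditioning set.
  P3: blocked at fork node Eu ∈ conditioning set.
  P4: blocked at fork node Eu ∈ conditioning set.
  P5: blocked at fork node Eu ∈ conditioning set.
  P6: blocked at fork node Eu ∈ conditioning set.
  P7: blocked at fork node Eu ∈ conditioning set.
  P8: blocked at fork node Eu ∈ conditioning set.
{Eu, Sq} satisfies the backdoor criterion.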